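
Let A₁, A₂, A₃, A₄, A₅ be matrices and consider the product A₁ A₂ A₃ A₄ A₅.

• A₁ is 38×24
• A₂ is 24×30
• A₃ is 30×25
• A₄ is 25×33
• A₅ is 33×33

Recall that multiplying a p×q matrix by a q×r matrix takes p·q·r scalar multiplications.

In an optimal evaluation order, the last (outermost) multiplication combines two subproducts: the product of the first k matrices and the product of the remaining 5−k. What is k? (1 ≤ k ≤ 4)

1

Adjacent pairs: A₁A₂ = 38·24·30 = 27360; A₂A₃ = 24·30·25 = 18000; A₃A₄ = 30·25·33 = 24750; A₄A₅ = 25·33·33 = 27225.
Length 3: A₁..A₃: k=1: 0+18000+38·24·25=40800; k=2: 27360+0+38·30·25=55860 → min 40800 | A₂..A₄: k=2: 0+24750+24·30·33=48510; k=3: 18000+0+24·25·33=37800 → min 37800 | A₃..A₅: k=3: 0+27225+30·25·33=51975; k=4: 24750+0+30·33·33=57420 → min 51975.
Length 4: A₁..A₄: k=1: 0+37800+38·24·33=67896; k=2: 27360+24750+38·30·33=89730; k=3: 40800+0+38·25·33=72150 → min 67896 | A₂..A₅: k=2: 0+51975+24·30·33=75735; k=3: 18000+27225+24·25·33=65025; k=4: 37800+0+24·33·33=63936 → min 63936.
Top-level splits: k=1: (A₁..A₁)·(A₂..A₅) → 0+63936+38·24·33 = 94032; k=2: (A₁..A₂)·(A₃..A₅) → 27360+51975+38·30·33 = 116955; k=3: (A₁..A₃)·(A₄..A₅) → 40800+27225+38·25·33 = 99375; k=4: (A₁..A₄)·(A₅..A₅) → 67896+0+38·33·33 = 109278.
Best split is after A₁, i.e. k = 1.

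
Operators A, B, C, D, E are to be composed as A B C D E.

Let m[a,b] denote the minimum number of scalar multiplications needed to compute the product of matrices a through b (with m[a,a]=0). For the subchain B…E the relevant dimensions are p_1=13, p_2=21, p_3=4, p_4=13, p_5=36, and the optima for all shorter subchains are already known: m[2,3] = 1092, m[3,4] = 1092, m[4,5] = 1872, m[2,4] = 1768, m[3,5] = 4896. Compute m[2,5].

4836

m[2,5] = min over k∈[2,4] of m[2,k]+m[k+1,5]+p_{1}·p_k·p_{5}.
k=2: 0 + 4896 + 13·21·36 = 14724; k=3: 1092 + 1872 + 13·4·36 = 4836; k=4: 1768 + 0 + 13·13·36 = 7852.
Minimum: 4836 at k=3.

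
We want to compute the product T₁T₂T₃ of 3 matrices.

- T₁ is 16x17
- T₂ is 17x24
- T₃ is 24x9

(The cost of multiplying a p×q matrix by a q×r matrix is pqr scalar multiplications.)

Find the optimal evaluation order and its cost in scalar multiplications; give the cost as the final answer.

(T₁(T₂T₃)): cost 6120.
((T₁T₂)T₃): cost 9984.
Optimal: (T₁(T₂T₃)) with cost 6120.

6120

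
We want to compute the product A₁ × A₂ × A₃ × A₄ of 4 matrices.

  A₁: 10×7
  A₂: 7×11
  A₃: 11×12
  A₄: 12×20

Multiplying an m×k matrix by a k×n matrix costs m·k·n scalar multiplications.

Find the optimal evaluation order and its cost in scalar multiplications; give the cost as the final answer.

Adjacent pairs: A₁A₂ = 10·7·11 = 770; A₂A₃ = 7·11·12 = 924; A₃A₄ = 11·12·20 = 2640.
Length 3: A₁..A₃: k=1: 0+924+10·7·12=1764; k=2: 770+0+10·11·12=2090 → min 1764 | A₂..A₄: k=2: 0+2640+7·11·20=4180; k=3: 924+0+7·12·20=2604 → min 2604.
Length 4: A₁..A₄: k=1: 0+2604+10·7·20=4004; k=2: 770+2640+10·11·20=5610; k=3: 1764+0+10·12·20=4164 → min 4004.
Optimal parenthesization: (A₁ × ((A₂ × A₃) × A₄)) with cost 4004.

4004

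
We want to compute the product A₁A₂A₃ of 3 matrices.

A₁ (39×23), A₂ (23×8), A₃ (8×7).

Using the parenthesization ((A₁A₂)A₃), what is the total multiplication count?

9360

(A₁A₂): 39×23 by 23×8 → 39×8, cost 39·23·8 = 7176
((A₁A₂)A₃): 39×8 by 8×7 → 39×7, cost 39·8·7 = 2184; cumulative 9360
Total: 9360 scalar multiplications.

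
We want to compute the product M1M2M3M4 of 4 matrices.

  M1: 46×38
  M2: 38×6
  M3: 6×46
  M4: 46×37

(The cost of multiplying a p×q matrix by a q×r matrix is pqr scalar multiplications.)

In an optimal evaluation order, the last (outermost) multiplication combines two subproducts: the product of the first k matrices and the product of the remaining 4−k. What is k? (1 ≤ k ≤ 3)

Adjacent pairs: M1M2 = 46·38·6 = 10488; M2M3 = 38·6·46 = 10488; M3M4 = 6·46·37 = 10212.
Length 3: M1..M3: k=1: 0+10488+46·38·46=90896; k=2: 10488+0+46·6·46=23184 → min 23184 | M2..M4: k=2: 0+10212+38·6·37=18648; k=3: 10488+0+38·46·37=75164 → min 18648.
Top-level splits: k=1: (M1..M1)·(M2..M4) → 0+18648+46·38·37 = 83324; k=2: (M1..M2)·(M3..M4) → 10488+10212+46·6·37 = 30912; k=3: (M1..M3)·(M4..M4) → 23184+0+46·46·37 = 101476.
Best split is after M2, i.e. k = 2.

2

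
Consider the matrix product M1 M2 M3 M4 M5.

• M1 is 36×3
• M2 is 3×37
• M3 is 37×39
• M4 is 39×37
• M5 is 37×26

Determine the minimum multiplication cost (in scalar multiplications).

Adjacent pairs: M1M2 = 36·3·37 = 3996; M2M3 = 3·37·39 = 4329; M3M4 = 37·39·37 = 53391; M4M5 = 39·37·26 = 37518.
Length 3: M1..M3: k=1: 0+4329+36·3·39=8541; k=2: 3996+0+36·37·39=55944 → min 8541 | M2..M4: k=2: 0+53391+3·37·37=57498; k=3: 4329+0+3·39·37=8658 → min 8658 | M3..M5: k=3: 0+37518+37·39·26=75036; k=4: 53391+0+37·37·26=88985 → min 75036.
Length 4: M1..M4: k=1: 0+8658+36·3·37=12654; k=2: 3996+53391+36·37·37=106671; k=3: 8541+0+36·39·37=60489 → min 12654 | M2..M5: k=2: 0+75036+3·37·26=77922; k=3: 4329+37518+3·39·26=44889; k=4: 8658+0+3·37·26=11544 → min 11544.
Length 5: M1..M5: k=1: 0+11544+36·3·26=14352; k=2: 3996+75036+36·37·26=113664; k=3: 8541+37518+36·39·26=82563; k=4: 12654+0+36·37·26=47286 → min 14352.
Optimal order: (M1 (((M2 M3) M4) M5)) with cost 14352.

14352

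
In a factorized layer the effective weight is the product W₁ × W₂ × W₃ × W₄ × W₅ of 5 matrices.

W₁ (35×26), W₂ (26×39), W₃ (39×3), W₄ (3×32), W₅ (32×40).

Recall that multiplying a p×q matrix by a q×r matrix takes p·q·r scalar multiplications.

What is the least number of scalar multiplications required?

Adjacent pairs: W₁W₂ = 35·26·39 = 35490; W₂W₃ = 26·39·3 = 3042; W₃W₄ = 39·3·32 = 3744; W₄W₅ = 3·32·40 = 3840.
Length 3: W₁..W₃: k=1: 0+3042+35·26·3=5772; k=2: 35490+0+35·39·3=39585 → min 5772 | W₂..W₄: k=2: 0+3744+26·39·32=36192; k=3: 3042+0+26·3·32=5538 → min 5538 | W₃..W₅: k=3: 0+3840+39·3·40=8520; k=4: 3744+0+39·32·40=53664 → min 8520.
Length 4: W₁..W₄: k=1: 0+5538+35·26·32=34658; k=2: 35490+3744+35·39·32=82914; k=3: 5772+0+35·3·32=9132 → min 9132 | W₂..W₅: k=2: 0+8520+26·39·40=49080; k=3: 3042+3840+26·3·40=10002; k=4: 5538+0+26·32·40=38818 → min 10002.
Length 5: W₁..W₅: k=1: 0+10002+35·26·40=46402; k=2: 35490+8520+35·39·40=98610; k=3: 5772+3840+35·3·40=13812; k=4: 9132+0+35·32·40=53932 → min 13812.
Optimal order: ((W₁ × (W₂ × W₃)) × (W₄ × W₅)) with cost 13812.

13812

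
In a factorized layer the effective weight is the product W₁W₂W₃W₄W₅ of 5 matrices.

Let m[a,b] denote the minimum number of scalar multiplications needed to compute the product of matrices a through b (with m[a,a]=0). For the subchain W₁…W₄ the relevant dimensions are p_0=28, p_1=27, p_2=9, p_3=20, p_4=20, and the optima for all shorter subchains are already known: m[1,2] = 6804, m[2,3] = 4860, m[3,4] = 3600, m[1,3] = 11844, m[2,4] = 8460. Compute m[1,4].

m[1,4] = min over k∈[1,3] of m[1,k]+m[k+1,4]+p_{0}·p_k·p_{4}.
k=1: 0 + 8460 + 28·27·20 = 23580; k=2: 6804 + 3600 + 28·9·20 = 15444; k=3: 11844 + 0 + 28·20·20 = 23044.
Minimum: 15444 at k=2.

15444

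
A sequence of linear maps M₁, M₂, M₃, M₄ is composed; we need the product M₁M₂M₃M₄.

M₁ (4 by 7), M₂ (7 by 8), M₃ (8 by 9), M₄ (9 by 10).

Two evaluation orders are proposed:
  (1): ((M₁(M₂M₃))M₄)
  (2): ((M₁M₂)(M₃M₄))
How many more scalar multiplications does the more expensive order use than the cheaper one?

Order (1) = ((M₁(M₂M₃))M₄): (M₂M₃): 7×8 by 8×9 → 7×9, cost 7·8·9 = 504; (M₁(M₂M₃)): 4×7 by 7×9 → 4×9, cost 4·7·9 = 252; cumulative 756; ((M₁(M₂M₃))M₄): 4×9 by 9×10 → 4×10, cost 4·9·10 = 360; cumulative 1116. Total 1116.
Order (2) = ((M₁M₂)(M₃M₄)): (M₁M₂): 4×7 by 7×8 → 4×8, cost 4·7·8 = 224; (M₃M₄): 8×9 by 9×10 → 8×10, cost 8·9·10 = 720; ((M₁M₂)(M₃M₄)): 4×8 by 8×10 → 4×10, cost 4·8·10 = 320; cumulative 1264. Total 1264.
Difference: |1116 − 1264| = 148.

148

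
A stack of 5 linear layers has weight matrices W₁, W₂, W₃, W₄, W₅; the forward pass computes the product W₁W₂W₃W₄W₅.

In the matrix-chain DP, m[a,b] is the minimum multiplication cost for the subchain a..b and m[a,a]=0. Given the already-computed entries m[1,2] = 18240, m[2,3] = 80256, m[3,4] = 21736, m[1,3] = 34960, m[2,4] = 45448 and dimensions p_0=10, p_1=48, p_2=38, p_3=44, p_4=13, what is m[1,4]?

40680

m[1,4] = min over k∈[1,3] of m[1,k]+m[k+1,4]+p_{0}·p_k·p_{4}.
k=1: 0 + 45448 + 10·48·13 = 51688; k=2: 18240 + 21736 + 10·38·13 = 44916; k=3: 34960 + 0 + 10·44·13 = 40680.
Minimum: 40680 at k=3.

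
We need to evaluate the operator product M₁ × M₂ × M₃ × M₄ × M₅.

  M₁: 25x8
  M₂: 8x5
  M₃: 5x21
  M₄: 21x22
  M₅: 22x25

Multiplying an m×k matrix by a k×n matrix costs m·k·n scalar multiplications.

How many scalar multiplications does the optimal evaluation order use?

Adjacent pairs: M₁M₂ = 25·8·5 = 1000; M₂M₃ = 8·5·21 = 840; M₃M₄ = 5·21·22 = 2310; M₄M₅ = 21·22·25 = 11550.
Length 3: M₁..M₃: k=1: 0+840+25·8·21=5040; k=2: 1000+0+25·5·21=3625 → min 3625 | M₂..M₄: k=2: 0+2310+8·5·22=3190; k=3: 840+0+8·21·22=4536 → min 3190 | M₃..M₅: k=3: 0+11550+5·21·25=14175; k=4: 2310+0+5·22·25=5060 → min 5060.
Length 4: M₁..M₄: k=1: 0+3190+25·8·22=7590; k=2: 1000+2310+25·5·22=6060; k=3: 3625+0+25·21·22=15175 → min 6060 | M₂..M₅: k=2: 0+5060+8·5·25=6060; k=3: 840+11550+8·21·25=16590; k=4: 3190+0+8·22·25=7590 → min 6060.
Length 5: M₁..M₅: k=1: 0+6060+25·8·25=11060; k=2: 1000+5060+25·5·25=9185; k=3: 3625+11550+25·21·25=28300; k=4: 6060+0+25·22·25=19810 → min 9185.
Optimal order: ((M₁ × M₂) × ((M₃ × M₄) × M₅)) with cost 9185.

9185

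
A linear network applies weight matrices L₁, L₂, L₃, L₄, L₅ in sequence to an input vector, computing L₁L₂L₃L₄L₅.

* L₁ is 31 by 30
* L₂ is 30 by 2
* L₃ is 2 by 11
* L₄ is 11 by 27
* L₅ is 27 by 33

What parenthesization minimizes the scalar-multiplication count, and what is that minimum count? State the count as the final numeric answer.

Adjacent pairs: L₁L₂ = 31·30·2 = 1860; L₂L₃ = 30·2·11 = 660; L₃L₄ = 2·11·27 = 594; L₄L₅ = 11·27·33 = 9801.
Length 3: L₁..L₃: k=1: 0+660+31·30·11=10890; k=2: 1860+0+31·2·11=2542 → min 2542 | L₂..L₄: k=2: 0+594+30·2·27=2214; k=3: 660+0+30·11·27=9570 → min 2214 | L₃..L₅: k=3: 0+9801+2·11·33=10527; k=4: 594+0+2·27·33=2376 → min 2376.
Length 4: L₁..L₄: k=1: 0+2214+31·30·27=27324; k=2: 1860+594+31·2·27=4128; k=3: 2542+0+31·11·27=11749 → min 4128 | L₂..L₅: k=2: 0+2376+30·2·33=4356; k=3: 660+9801+30·11·33=21351; k=4: 2214+0+30·27·33=28944 → min 4356.
Length 5: L₁..L₅: k=1: 0+4356+31·30·33=35046; k=2: 1860+2376+31·2·33=6282; k=3: 2542+9801+31·11·33=23596; k=4: 4128+0+31·27·33=31749 → min 6282.
Optimal parenthesization: ((L₁L₂)((L₃L₄)L₅)) with cost 6282.

6282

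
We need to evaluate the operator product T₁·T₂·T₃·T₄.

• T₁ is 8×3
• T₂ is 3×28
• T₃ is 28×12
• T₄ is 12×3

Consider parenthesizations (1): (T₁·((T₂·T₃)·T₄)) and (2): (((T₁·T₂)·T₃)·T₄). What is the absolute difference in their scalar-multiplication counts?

Order (1) = (T₁·((T₂·T₃)·T₄)): (T₂·T₃): 3×28 by 28×12 → 3×12, cost 3·28·12 = 1008; ((T₂·T₃)·T₄): 3×12 by 12×3 → 3×3, cost 3·12·3 = 108; cumulative 1116; (T₁·((T₂·T₃)·T₄)): 8×3 by 3×3 → 8×3, cost 8·3·3 = 72; cumulative 1188. Total 1188.
Order (2) = (((T₁·T₂)·T₃)·T₄): (T₁·T₂): 8×3 by 3×28 → 8×28, cost 8·3·28 = 672; ((T₁·T₂)·T₃): 8×28 by 28×12 → 8×12, cost 8·28·12 = 2688; cumulative 3360; (((T₁·T₂)·T₃)·T₄): 8×12 by 12×3 → 8×3, cost 8·12·3 = 288; cumulative 3648. Total 3648.
Difference: |1188 − 3648| = 2460.

2460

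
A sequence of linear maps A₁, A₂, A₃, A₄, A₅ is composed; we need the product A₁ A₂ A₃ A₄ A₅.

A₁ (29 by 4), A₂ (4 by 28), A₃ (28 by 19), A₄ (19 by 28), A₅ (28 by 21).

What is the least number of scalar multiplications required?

9044

Adjacent pairs: A₁A₂ = 29·4·28 = 3248; A₂A₃ = 4·28·19 = 2128; A₃A₄ = 28·19·28 = 14896; A₄A₅ = 19·28·21 = 11172.
Length 3: A₁..A₃: k=1: 0+2128+29·4·19=4332; k=2: 3248+0+29·28·19=18676 → min 4332 | A₂..A₄: k=2: 0+14896+4·28·28=18032; k=3: 2128+0+4·19·28=4256 → min 4256 | A₃..A₅: k=3: 0+11172+28·19·21=22344; k=4: 14896+0+28·28·21=31360 → min 22344.
Length 4: A₁..A₄: k=1: 0+4256+29·4·28=7504; k=2: 3248+14896+29·28·28=40880; k=3: 4332+0+29·19·28=19760 → min 7504 | A₂..A₅: k=2: 0+22344+4·28·21=24696; k=3: 2128+11172+4·19·21=14896; k=4: 4256+0+4·28·21=6608 → min 6608.
Length 5: A₁..A₅: k=1: 0+6608+29·4·21=9044; k=2: 3248+22344+29·28·21=42644; k=3: 4332+11172+29·19·21=27075; k=4: 7504+0+29·28·21=24556 → min 9044.
Optimal order: (A₁ (((A₂ A₃) A₄) A₅)) with cost 9044.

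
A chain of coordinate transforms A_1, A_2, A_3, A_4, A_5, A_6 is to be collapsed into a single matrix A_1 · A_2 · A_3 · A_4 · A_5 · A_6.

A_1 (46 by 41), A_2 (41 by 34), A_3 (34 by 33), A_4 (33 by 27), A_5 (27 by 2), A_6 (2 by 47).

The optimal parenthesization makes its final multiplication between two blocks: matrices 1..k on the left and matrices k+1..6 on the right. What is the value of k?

5

Adjacent pairs: A_1A_2 = 46·41·34 = 64124; A_2A_3 = 41·34·33 = 46002; A_3A_4 = 34·33·27 = 30294; A_4A_5 = 33·27·2 = 1782; A_5A_6 = 27·2·47 = 2538.
Length 3: A_1..A_3: k=1: 0+46002+46·41·33=108240; k=2: 64124+0+46·34·33=115736 → min 108240 | A_2..A_4: k=2: 0+30294+41·34·27=67932; k=3: 46002+0+41·33·27=82533 → min 67932 | A_3..A_5: k=3: 0+1782+34·33·2=4026; k=4: 30294+0+34·27·2=32130 → min 4026 | A_4..A_6: k=4: 0+2538+33·27·47=44415; k=5: 1782+0+33·2·47=4884 → min 4884.
Length 4: A_1..A_4: k=1: 0+67932+46·41·27=118854; k=2: 64124+30294+46·34·27=136646; k=3: 108240+0+46·33·27=149226 → min 118854 | A_2..A_5: k=2: 0+4026+41·34·2=6814; k=3: 46002+1782+41·33·2=50490; k=4: 67932+0+41·27·2=70146 → min 6814 | A_3..A_6: k=3: 0+4884+34·33·47=57618; k=4: 30294+2538+34·27·47=75978; k=5: 4026+0+34·2·47=7222 → min 7222.
Length 5: A_1..A_5: k=1: 0+6814+46·41·2=10586; k=2: 64124+4026+46·34·2=71278; k=3: 108240+1782+46·33·2=113058; k=4: 118854+0+46·27·2=121338 → min 10586 | A_2..A_6: k=2: 0+7222+41·34·47=72740; k=3: 46002+4884+41·33·47=114477; k=4: 67932+2538+41·27·47=122499; k=5: 6814+0+41·2·47=10668 → min 10668.
Top-level splits: k=1: (A_1..A_1)·(A_2..A_6) → 0+10668+46·41·47 = 99310; k=2: (A_1..A_2)·(A_3..A_6) → 64124+7222+46·34·47 = 144854; k=3: (A_1..A_3)·(A_4..A_6) → 108240+4884+46·33·47 = 184470; k=4: (A_1..A_4)·(A_5..A_6) → 118854+2538+46·27·47 = 179766; k=5: (A_1..A_5)·(A_6..A_6) → 10586+0+46·2·47 = 14910.
Best split is after A_5, i.e. k = 5.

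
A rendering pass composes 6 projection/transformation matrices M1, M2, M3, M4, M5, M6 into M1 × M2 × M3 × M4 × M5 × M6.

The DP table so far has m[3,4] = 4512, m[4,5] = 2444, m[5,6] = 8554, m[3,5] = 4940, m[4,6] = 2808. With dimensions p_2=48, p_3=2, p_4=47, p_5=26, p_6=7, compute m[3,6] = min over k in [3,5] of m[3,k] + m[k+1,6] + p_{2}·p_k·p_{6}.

m[3,6] = min over k∈[3,5] of m[3,k]+m[k+1,6]+p_{2}·p_k·p_{6}.
k=3: 0 + 2808 + 48·2·7 = 3480; k=4: 4512 + 8554 + 48·47·7 = 28858; k=5: 4940 + 0 + 48·26·7 = 13676.
Minimum: 3480 at k=3.

3480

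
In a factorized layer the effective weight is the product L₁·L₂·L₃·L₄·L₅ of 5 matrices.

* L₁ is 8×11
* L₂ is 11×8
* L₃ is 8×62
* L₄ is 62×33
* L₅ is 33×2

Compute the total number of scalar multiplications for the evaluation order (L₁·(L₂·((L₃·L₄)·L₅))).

17248

(L₃·L₄): 8×62 by 62×33 → 8×33, cost 8·62·33 = 16368
((L₃·L₄)·L₅): 8×33 by 33×2 → 8×2, cost 8·33·2 = 528; cumulative 16896
(L₂·((L₃·L₄)·L₅)): 11×8 by 8×2 → 11×2, cost 11·8·2 = 176; cumulative 17072
(L₁·(L₂·((L₃·L₄)·L₅))): 8×11 by 11×2 → 8×2, cost 8·11·2 = 176; cumulative 17248
Total: 17248 scalar multiplications.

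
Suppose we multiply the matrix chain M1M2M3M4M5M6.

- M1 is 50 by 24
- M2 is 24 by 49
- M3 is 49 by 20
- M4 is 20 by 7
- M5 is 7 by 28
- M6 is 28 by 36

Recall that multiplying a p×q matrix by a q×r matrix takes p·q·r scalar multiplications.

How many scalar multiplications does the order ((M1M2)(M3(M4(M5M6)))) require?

194376

(M1M2): 50×24 by 24×49 → 50×49, cost 50·24·49 = 58800
(M5M6): 7×28 by 28×36 → 7×36, cost 7·28·36 = 7056
(M4(M5M6)): 20×7 by 7×36 → 20×36, cost 20·7·36 = 5040; cumulative 12096
(M3(M4(M5M6))): 49×20 by 20×36 → 49×36, cost 49·20·36 = 35280; cumulative 47376
((M1M2)(M3(M4(M5M6)))): 50×49 by 49×36 → 50×36, cost 50·49·36 = 88200; cumulative 194376
Total: 194376 scalar multiplications.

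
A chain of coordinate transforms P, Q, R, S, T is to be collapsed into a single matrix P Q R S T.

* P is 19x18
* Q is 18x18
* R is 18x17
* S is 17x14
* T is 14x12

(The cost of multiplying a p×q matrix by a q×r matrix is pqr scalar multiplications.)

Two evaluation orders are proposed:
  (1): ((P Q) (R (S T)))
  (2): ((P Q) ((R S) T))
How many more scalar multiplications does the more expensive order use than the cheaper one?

780

Order (1) = ((P Q) (R (S T))): (P Q): 19×18 by 18×18 → 19×18, cost 19·18·18 = 6156; (S T): 17×14 by 14×12 → 17×12, cost 17·14·12 = 2856; (R (S T)): 18×17 by 17×12 → 18×12, cost 18·17·12 = 3672; cumulative 6528; ((P Q) (R (S T))): 19×18 by 18×12 → 19×12, cost 19·18·12 = 4104; cumulative 16788. Total 16788.
Order (2) = ((P Q) ((R S) T)): (P Q): 19×18 by 18×18 → 19×18, cost 19·18·18 = 6156; (R S): 18×17 by 17×14 → 18×14, cost 18·17·14 = 4284; ((R S) T): 18×14 by 14×12 → 18×12, cost 18·14·12 = 3024; cumulative 7308; ((P Q) ((R S) T)): 19×18 by 18×12 → 19×12, cost 19·18·12 = 4104; cumulative 17568. Total 17568.
Difference: |16788 − 17568| = 780.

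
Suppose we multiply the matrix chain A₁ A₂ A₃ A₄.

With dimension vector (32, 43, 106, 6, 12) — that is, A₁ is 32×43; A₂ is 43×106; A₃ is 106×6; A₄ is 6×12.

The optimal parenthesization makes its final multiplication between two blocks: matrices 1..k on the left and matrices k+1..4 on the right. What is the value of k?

3

Adjacent pairs: A₁A₂ = 32·43·106 = 145856; A₂A₃ = 43·106·6 = 27348; A₃A₄ = 106·6·12 = 7632.
Length 3: A₁..A₃: k=1: 0+27348+32·43·6=35604; k=2: 145856+0+32·106·6=166208 → min 35604 | A₂..A₄: k=2: 0+7632+43·106·12=62328; k=3: 27348+0+43·6·12=30444 → min 30444.
Top-level splits: k=1: (A₁..A₁)·(A₂..A₄) → 0+30444+32·43·12 = 46956; k=2: (A₁..A₂)·(A₃..A₄) → 145856+7632+32·106·12 = 194192; k=3: (A₁..A₃)·(A₄..A₄) → 35604+0+32·6·12 = 37908.
Best split is after A₃, i.e. k = 3.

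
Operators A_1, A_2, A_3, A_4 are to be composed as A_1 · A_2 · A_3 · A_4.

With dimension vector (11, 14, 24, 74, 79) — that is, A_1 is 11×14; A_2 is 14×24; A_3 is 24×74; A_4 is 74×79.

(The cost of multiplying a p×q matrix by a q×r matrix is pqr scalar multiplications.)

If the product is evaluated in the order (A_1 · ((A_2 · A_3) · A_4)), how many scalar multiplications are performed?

(A_2 · A_3): 14×24 by 24×74 → 14×74, cost 14·24·74 = 24864
((A_2 · A_3) · A_4): 14×74 by 74×79 → 14×79, cost 14·74·79 = 81844; cumulative 106708
(A_1 · ((A_2 · A_3) · A_4)): 11×14 by 14×79 → 11×79, cost 11·14·79 = 12166; cumulative 118874
Total: 118874 scalar multiplications.

118874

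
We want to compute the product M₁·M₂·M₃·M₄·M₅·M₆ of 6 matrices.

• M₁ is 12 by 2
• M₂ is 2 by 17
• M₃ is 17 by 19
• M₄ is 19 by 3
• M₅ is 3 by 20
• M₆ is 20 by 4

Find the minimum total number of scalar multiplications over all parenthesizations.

Adjacent pairs: M₁M₂ = 12·2·17 = 408; M₂M₃ = 2·17·19 = 646; M₃M₄ = 17·19·3 = 969; M₄M₅ = 19·3·20 = 1140; M₅M₆ = 3·20·4 = 240.
Length 3: M₁..M₃: k=1: 0+646+12·2·19=1102; k=2: 408+0+12·17·19=4284 → min 1102 | M₂..M₄: k=2: 0+969+2·17·3=1071; k=3: 646+0+2·19·3=760 → min 760 | M₃..M₅: k=3: 0+1140+17·19·20=7600; k=4: 969+0+17·3·20=1989 → min 1989 | M₄..M₆: k=4: 0+240+19·3·4=468; k=5: 1140+0+19·20·4=2660 → min 468.
Length 4: M₁..M₄: k=1: 0+760+12·2·3=832; k=2: 408+969+12·17·3=1989; k=3: 1102+0+12·19·3=1786 → min 832 | M₂..M₅: k=2: 0+1989+2·17·20=2669; k=3: 646+1140+2·19·20=2546; k=4: 760+0+2·3·20=880 → min 880 | M₃..M₆: k=3: 0+468+17·19·4=1760; k=4: 969+240+17·3·4=1413; k=5: 1989+0+17·20·4=3349 → min 1413.
Length 5: M₁..M₅: k=1: 0+880+12·2·20=1360; k=2: 408+1989+12·17·20=6477; k=3: 1102+1140+12·19·20=6802; k=4: 832+0+12·3·20=1552 → min 1360 | M₂..M₆: k=2: 0+1413+2·17·4=1549; k=3: 646+468+2·19·4=1266; k=4: 760+240+2·3·4=1024; k=5: 880+0+2·20·4=1040 → min 1024.
Length 6: M₁..M₆: k=1: 0+1024+12·2·4=1120; k=2: 408+1413+12·17·4=2637; k=3: 1102+468+12·19·4=2482; k=4: 832+240+12·3·4=1216; k=5: 1360+0+12·20·4=2320 → min 1120.
Optimal order: (M₁·(((M₂·M₃)·M₄)·(M₅·M₆))) with cost 1120.

1120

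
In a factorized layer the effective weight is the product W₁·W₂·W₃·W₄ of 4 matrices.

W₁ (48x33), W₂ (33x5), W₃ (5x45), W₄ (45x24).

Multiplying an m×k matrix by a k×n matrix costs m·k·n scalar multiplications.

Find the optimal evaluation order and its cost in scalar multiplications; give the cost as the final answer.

19080

Adjacent pairs: W₁W₂ = 48·33·5 = 7920; W₂W₃ = 33·5·45 = 7425; W₃W₄ = 5·45·24 = 5400.
Length 3: W₁..W₃: k=1: 0+7425+48·33·45=78705; k=2: 7920+0+48·5·45=18720 → min 18720 | W₂..W₄: k=2: 0+5400+33·5·24=9360; k=3: 7425+0+33·45·24=43065 → min 9360.
Length 4: W₁..W₄: k=1: 0+9360+48·33·24=47376; k=2: 7920+5400+48·5·24=19080; k=3: 18720+0+48·45·24=70560 → min 19080.
Optimal parenthesization: ((W₁·W₂)·(W₃·W₄)) with cost 19080.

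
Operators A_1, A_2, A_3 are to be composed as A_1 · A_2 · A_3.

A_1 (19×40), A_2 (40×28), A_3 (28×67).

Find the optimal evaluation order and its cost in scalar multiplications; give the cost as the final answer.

(A_1 · (A_2 · A_3)): cost 125960.
((A_1 · A_2) · A_3): cost 56924.
Optimal: ((A_1 · A_2) · A_3) with cost 56924.

56924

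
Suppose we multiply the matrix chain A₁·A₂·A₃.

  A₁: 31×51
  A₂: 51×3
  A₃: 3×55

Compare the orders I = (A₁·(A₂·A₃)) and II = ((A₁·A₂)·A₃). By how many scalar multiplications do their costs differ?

Order I = (A₁·(A₂·A₃)): (A₂·A₃): 51×3 by 3×55 → 51×55, cost 51·3·55 = 8415; (A₁·(A₂·A₃)): 31×51 by 51×55 → 31×55, cost 31·51·55 = 86955; cumulative 95370. Total 95370.
Order II = ((A₁·A₂)·A₃): (A₁·A₂): 31×51 by 51×3 → 31×3, cost 31·51·3 = 4743; ((A₁·A₂)·A₃): 31×3 by 3×55 → 31×55, cost 31·3·55 = 5115; cumulative 9858. Total 9858.
Difference: |95370 − 9858| = 85512.

85512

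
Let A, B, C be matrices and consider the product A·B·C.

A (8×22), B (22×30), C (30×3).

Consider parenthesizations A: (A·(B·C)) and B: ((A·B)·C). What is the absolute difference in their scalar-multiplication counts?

Order A = (A·(B·C)): (B·C): 22×30 by 30×3 → 22×3, cost 22·30·3 = 1980; (A·(B·C)): 8×22 by 22×3 → 8×3, cost 8·22·3 = 528; cumulative 2508. Total 2508.
Order B = ((A·B)·C): (A·B): 8×22 by 22×30 → 8×30, cost 8·22·30 = 5280; ((A·B)·C): 8×30 by 30×3 → 8×3, cost 8·30·3 = 720; cumulative 6000. Total 6000.
Difference: |2508 − 6000| = 3492.

3492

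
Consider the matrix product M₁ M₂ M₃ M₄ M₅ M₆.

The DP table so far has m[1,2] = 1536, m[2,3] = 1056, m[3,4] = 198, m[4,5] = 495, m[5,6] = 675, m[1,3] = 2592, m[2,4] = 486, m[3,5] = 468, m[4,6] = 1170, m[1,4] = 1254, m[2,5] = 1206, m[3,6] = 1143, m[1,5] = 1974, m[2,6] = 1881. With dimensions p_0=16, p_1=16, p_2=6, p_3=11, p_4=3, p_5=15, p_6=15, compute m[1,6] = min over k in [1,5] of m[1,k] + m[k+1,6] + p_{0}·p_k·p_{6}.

m[1,6] = min over k∈[1,5] of m[1,k]+m[k+1,6]+p_{0}·p_k·p_{6}.
k=1: 0 + 1881 + 16·16·15 = 5721; k=2: 1536 + 1143 + 16·6·15 = 4119; k=3: 2592 + 1170 + 16·11·15 = 6402; k=4: 1254 + 675 + 16·3·15 = 2649; k=5: 1974 + 0 + 16·15·15 = 5574.
Minimum: 2649 at k=4.

2649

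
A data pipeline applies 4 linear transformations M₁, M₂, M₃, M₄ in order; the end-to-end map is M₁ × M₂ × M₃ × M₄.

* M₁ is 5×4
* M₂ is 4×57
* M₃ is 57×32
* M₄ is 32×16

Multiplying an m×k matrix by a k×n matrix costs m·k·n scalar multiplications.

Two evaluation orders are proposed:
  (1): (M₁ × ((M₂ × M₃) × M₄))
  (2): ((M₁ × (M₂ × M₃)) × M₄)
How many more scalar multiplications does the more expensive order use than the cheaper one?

Order (1) = (M₁ × ((M₂ × M₃) × M₄)): (M₂ × M₃): 4×57 by 57×32 → 4×32, cost 4·57·32 = 7296; ((M₂ × M₃) × M₄): 4×32 by 32×16 → 4×16, cost 4·32·16 = 2048; cumulative 9344; (M₁ × ((M₂ × M₃) × M₄)): 5×4 by 4×16 → 5×16, cost 5·4·16 = 320; cumulative 9664. Total 9664.
Order (2) = ((M₁ × (M₂ × M₃)) × M₄): (M₂ × M₃): 4×57 by 57×32 → 4×32, cost 4·57·32 = 7296; (M₁ × (M₂ × M₃)): 5×4 by 4×32 → 5×32, cost 5·4·32 = 640; cumulative 7936; ((M₁ × (M₂ × M₃)) × M₄): 5×32 by 32×16 → 5×16, cost 5·32·16 = 2560; cumulative 10496. Total 10496.
Difference: |9664 − 10496| = 832.

832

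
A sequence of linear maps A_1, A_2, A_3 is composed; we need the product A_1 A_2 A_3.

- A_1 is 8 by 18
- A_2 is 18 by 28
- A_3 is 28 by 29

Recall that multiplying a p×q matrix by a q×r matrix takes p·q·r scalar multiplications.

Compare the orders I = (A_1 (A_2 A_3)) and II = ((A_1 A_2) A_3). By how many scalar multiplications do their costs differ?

8264

Order I = (A_1 (A_2 A_3)): (A_2 A_3): 18×28 by 28×29 → 18×29, cost 18·28·29 = 14616; (A_1 (A_2 A_3)): 8×18 by 18×29 → 8×29, cost 8·18·29 = 4176; cumulative 18792. Total 18792.
Order II = ((A_1 A_2) A_3): (A_1 A_2): 8×18 by 18×28 → 8×28, cost 8·18·28 = 4032; ((A_1 A_2) A_3): 8×28 by 28×29 → 8×29, cost 8·28·29 = 6496; cumulative 10528. Total 10528.
Difference: |18792 − 10528| = 8264.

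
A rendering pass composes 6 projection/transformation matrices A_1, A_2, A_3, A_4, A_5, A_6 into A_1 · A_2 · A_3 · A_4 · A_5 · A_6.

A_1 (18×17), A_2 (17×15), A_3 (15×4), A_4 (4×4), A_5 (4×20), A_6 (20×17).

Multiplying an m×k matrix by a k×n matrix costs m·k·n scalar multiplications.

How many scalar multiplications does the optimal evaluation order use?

Adjacent pairs: A_1A_2 = 18·17·15 = 4590; A_2A_3 = 17·15·4 = 1020; A_3A_4 = 15·4·4 = 240; A_4A_5 = 4·4·20 = 320; A_5A_6 = 4·20·17 = 1360.
Length 3: A_1..A_3: k=1: 0+1020+18·17·4=2244; k=2: 4590+0+18·15·4=5670 → min 2244 | A_2..A_4: k=2: 0+240+17·15·4=1260; k=3: 1020+0+17·4·4=1292 → min 1260 | A_3..A_5: k=3: 0+320+15·4·20=1520; k=4: 240+0+15·4·20=1440 → min 1440 | A_4..A_6: k=4: 0+1360+4·4·17=1632; k=5: 320+0+4·20·17=1680 → min 1632.
Length 4: A_1..A_4: k=1: 0+1260+18·17·4=2484; k=2: 4590+240+18·15·4=5910; k=3: 2244+0+18·4·4=2532 → min 2484 | A_2..A_5: k=2: 0+1440+17·15·20=6540; k=3: 1020+320+17·4·20=2700; k=4: 1260+0+17·4·20=2620 → min 2620 | A_3..A_6: k=3: 0+1632+15·4·17=2652; k=4: 240+1360+15·4·17=2620; k=5: 1440+0+15·20·17=6540 → min 2620.
Length 5: A_1..A_5: k=1: 0+2620+18·17·20=8740; k=2: 4590+1440+18·15·20=11430; k=3: 2244+320+18·4·20=4004; k=4: 2484+0+18·4·20=3924 → min 3924 | A_2..A_6: k=2: 0+2620+17·15·17=6955; k=3: 1020+1632+17·4·17=3808; k=4: 1260+1360+17·4·17=3776; k=5: 2620+0+17·20·17=8400 → min 3776.
Length 6: A_1..A_6: k=1: 0+3776+18·17·17=8978; k=2: 4590+2620+18·15·17=11800; k=3: 2244+1632+18·4·17=5100; k=4: 2484+1360+18·4·17=5068; k=5: 3924+0+18·20·17=10044 → min 5068.
Optimal order: ((A_1 · (A_2 · (A_3 · A_4))) · (A_5 · A_6)) with cost 5068.

5068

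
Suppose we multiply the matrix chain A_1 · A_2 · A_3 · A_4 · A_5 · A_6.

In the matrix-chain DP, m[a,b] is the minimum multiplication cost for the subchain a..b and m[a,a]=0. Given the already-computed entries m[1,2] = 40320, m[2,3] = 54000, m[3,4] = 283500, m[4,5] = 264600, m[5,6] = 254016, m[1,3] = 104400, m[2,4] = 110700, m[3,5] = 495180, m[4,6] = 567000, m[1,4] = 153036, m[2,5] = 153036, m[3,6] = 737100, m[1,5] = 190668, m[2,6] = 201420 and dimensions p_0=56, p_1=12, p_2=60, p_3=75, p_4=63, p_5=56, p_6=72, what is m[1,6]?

m[1,6] = min over k∈[1,5] of m[1,k]+m[k+1,6]+p_{0}·p_k·p_{6}.
k=1: 0 + 201420 + 56·12·72 = 249804; k=2: 40320 + 737100 + 56·60·72 = 1019340; k=3: 104400 + 567000 + 56·75·72 = 973800; k=4: 153036 + 254016 + 56·63·72 = 661068; k=5: 190668 + 0 + 56·56·72 = 416460.
Minimum: 249804 at k=1.

249804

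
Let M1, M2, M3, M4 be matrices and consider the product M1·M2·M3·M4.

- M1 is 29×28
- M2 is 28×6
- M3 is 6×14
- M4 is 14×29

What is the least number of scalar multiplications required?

12354

Adjacent pairs: M1M2 = 29·28·6 = 4872; M2M3 = 28·6·14 = 2352; M3M4 = 6·14·29 = 2436.
Length 3: M1..M3: k=1: 0+2352+29·28·14=13720; k=2: 4872+0+29·6·14=7308 → min 7308 | M2..M4: k=2: 0+2436+28·6·29=7308; k=3: 2352+0+28·14·29=13720 → min 7308.
Length 4: M1..M4: k=1: 0+7308+29·28·29=30856; k=2: 4872+2436+29·6·29=12354; k=3: 7308+0+29·14·29=19082 → min 12354.
Optimal order: ((M1·M2)·(M3·M4)) with cost 12354.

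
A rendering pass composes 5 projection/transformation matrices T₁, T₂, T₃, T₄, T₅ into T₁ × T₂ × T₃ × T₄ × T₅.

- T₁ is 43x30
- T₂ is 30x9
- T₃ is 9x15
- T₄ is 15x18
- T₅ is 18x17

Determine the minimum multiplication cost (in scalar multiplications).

23373

Adjacent pairs: T₁T₂ = 43·30·9 = 11610; T₂T₃ = 30·9·15 = 4050; T₃T₄ = 9·15·18 = 2430; T₄T₅ = 15·18·17 = 4590.
Length 3: T₁..T₃: k=1: 0+4050+43·30·15=23400; k=2: 11610+0+43·9·15=17415 → min 17415 | T₂..T₄: k=2: 0+2430+30·9·18=7290; k=3: 4050+0+30·15·18=12150 → min 7290 | T₃..T₅: k=3: 0+4590+9·15·17=6885; k=4: 2430+0+9·18·17=5184 → min 5184.
Length 4: T₁..T₄: k=1: 0+7290+43·30·18=30510; k=2: 11610+2430+43·9·18=21006; k=3: 17415+0+43·15·18=29025 → min 21006 | T₂..T₅: k=2: 0+5184+30·9·17=9774; k=3: 4050+4590+30·15·17=16290; k=4: 7290+0+30·18·17=16470 → min 9774.
Length 5: T₁..T₅: k=1: 0+9774+43·30·17=31704; k=2: 11610+5184+43·9·17=23373; k=3: 17415+4590+43·15·17=32970; k=4: 21006+0+43·18·17=34164 → min 23373.
Optimal order: ((T₁ × T₂) × ((T₃ × T₄) × T₅)) with cost 23373.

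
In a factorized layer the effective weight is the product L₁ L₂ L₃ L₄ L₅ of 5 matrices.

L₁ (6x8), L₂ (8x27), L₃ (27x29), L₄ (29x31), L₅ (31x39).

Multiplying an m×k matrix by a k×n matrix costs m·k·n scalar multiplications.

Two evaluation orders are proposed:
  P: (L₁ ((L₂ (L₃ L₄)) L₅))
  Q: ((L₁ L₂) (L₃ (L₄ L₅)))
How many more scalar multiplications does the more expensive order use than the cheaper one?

30699

Order P = (L₁ ((L₂ (L₃ L₄)) L₅)): (L₃ L₄): 27×29 by 29×31 → 27×31, cost 27·29·31 = 24273; (L₂ (L₃ L₄)): 8×27 by 27×31 → 8×31, cost 8·27·31 = 6696; cumulative 30969; ((L₂ (L₃ L₄)) L₅): 8×31 by 31×39 → 8×39, cost 8·31·39 = 9672; cumulative 40641; (L₁ ((L₂ (L₃ L₄)) L₅)): 6×8 by 8×39 → 6×39, cost 6·8·39 = 1872; cumulative 42513. Total 42513.
Order Q = ((L₁ L₂) (L₃ (L₄ L₅))): (L₁ L₂): 6×8 by 8×27 → 6×27, cost 6·8·27 = 1296; (L₄ L₅): 29×31 by 31×39 → 29×39, cost 29·31·39 = 35061; (L₃ (L₄ L₅)): 27×29 by 29×39 → 27×39, cost 27·29·39 = 30537; cumulative 65598; ((L₁ L₂) (L₃ (L₄ L₅))): 6×27 by 27×39 → 6×39, cost 6·27·39 = 6318; cumulative 73212. Total 73212.
Difference: |42513 − 73212| = 30699.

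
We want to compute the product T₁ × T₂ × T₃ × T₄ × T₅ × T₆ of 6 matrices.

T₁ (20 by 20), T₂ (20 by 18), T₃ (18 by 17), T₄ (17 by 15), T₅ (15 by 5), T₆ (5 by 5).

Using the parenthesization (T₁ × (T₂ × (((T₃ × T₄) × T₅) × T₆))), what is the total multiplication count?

(T₃ × T₄): 18×17 by 17×15 → 18×15, cost 18·17·15 = 4590
((T₃ × T₄) × T₅): 18×15 by 15×5 → 18×5, cost 18·15·5 = 1350; cumulative 5940
(((T₃ × T₄) × T₅) × T₆): 18×5 by 5×5 → 18×5, cost 18·5·5 = 450; cumulative 6390
(T₂ × (((T₃ × T₄) × T₅) × T₆)): 20×18 by 18×5 → 20×5, cost 20·18·5 = 1800; cumulative 8190
(T₁ × (T₂ × (((T₃ × T₄) × T₅) × T₆))): 20×20 by 20×5 → 20×5, cost 20·20·5 = 2000; cumulative 10190
Total: 10190 scalar multiplications.

10190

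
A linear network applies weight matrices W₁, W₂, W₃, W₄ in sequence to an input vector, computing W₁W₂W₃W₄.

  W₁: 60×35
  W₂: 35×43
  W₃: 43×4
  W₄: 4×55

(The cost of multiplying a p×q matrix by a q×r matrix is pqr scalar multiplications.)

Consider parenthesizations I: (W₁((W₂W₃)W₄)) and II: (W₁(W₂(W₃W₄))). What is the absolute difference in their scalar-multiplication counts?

Order I = (W₁((W₂W₃)W₄)): (W₂W₃): 35×43 by 43×4 → 35×4, cost 35·43·4 = 6020; ((W₂W₃)W₄): 35×4 by 4×55 → 35×55, cost 35·4·55 = 7700; cumulative 13720; (W₁((W₂W₃)W₄)): 60×35 by 35×55 → 60×55, cost 60·35·55 = 115500; cumulative 129220. Total 129220.
Order II = (W₁(W₂(W₃W₄))): (W₃W₄): 43×4 by 4×55 → 43×55, cost 43·4·55 = 9460; (W₂(W₃W₄)): 35×43 by 43×55 → 35×55, cost 35·43·55 = 82775; cumulative 92235; (W₁(W₂(W₃W₄))): 60×35 by 35×55 → 60×55, cost 60·35·55 = 115500; cumulative 207735. Total 207735.
Difference: |129220 − 207735| = 78515.

78515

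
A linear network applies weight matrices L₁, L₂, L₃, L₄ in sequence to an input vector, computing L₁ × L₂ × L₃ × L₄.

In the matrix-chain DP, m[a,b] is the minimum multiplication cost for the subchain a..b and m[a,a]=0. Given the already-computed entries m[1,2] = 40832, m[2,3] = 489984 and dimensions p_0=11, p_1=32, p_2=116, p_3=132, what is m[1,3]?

m[1,3] = min over k∈[1,2] of m[1,k]+m[k+1,3]+p_{0}·p_k·p_{3}.
k=1: 0 + 489984 + 11·32·132 = 536448; k=2: 40832 + 0 + 11·116·132 = 209264.
Minimum: 209264 at k=2.

209264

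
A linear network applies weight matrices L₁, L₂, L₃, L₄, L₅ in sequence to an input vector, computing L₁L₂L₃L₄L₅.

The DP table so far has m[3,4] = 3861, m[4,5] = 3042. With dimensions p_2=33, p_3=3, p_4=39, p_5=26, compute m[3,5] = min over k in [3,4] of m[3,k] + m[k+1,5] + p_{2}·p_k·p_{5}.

5616

m[3,5] = min over k∈[3,4] of m[3,k]+m[k+1,5]+p_{2}·p_k·p_{5}.
k=3: 0 + 3042 + 33·3·26 = 5616; k=4: 3861 + 0 + 33·39·26 = 37323.
Minimum: 5616 at k=3.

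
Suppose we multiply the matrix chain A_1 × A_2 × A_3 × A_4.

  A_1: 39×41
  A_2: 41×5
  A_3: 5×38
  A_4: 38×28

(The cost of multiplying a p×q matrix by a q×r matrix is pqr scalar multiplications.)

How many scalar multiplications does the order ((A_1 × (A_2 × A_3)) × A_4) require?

(A_2 × A_3): 41×5 by 5×38 → 41×38, cost 41·5·38 = 7790
(A_1 × (A_2 × A_3)): 39×41 by 41×38 → 39×38, cost 39·41·38 = 60762; cumulative 68552
((A_1 × (A_2 × A_3)) × A_4): 39×38 by 38×28 → 39×28, cost 39·38·28 = 41496; cumulative 110048
Total: 110048 scalar multiplications.

110048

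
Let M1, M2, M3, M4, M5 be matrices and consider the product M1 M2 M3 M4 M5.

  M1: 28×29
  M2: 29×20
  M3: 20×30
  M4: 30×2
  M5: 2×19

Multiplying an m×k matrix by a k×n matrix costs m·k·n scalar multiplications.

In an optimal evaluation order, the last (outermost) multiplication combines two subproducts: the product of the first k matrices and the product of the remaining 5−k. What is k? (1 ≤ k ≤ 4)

Adjacent pairs: M1M2 = 28·29·20 = 16240; M2M3 = 29·20·30 = 17400; M3M4 = 20·30·2 = 1200; M4M5 = 30·2·19 = 1140.
Length 3: M1..M3: k=1: 0+17400+28·29·30=41760; k=2: 16240+0+28·20·30=33040 → min 33040 | M2..M4: k=2: 0+1200+29·20·2=2360; k=3: 17400+0+29·30·2=19140 → min 2360 | M3..M5: k=3: 0+1140+20·30·19=12540; k=4: 1200+0+20·2·19=1960 → min 1960.
Length 4: M1..M4: k=1: 0+2360+28·29·2=3984; k=2: 16240+1200+28·20·2=18560; k=3: 33040+0+28·30·2=34720 → min 3984 | M2..M5: k=2: 0+1960+29·20·19=12980; k=3: 17400+1140+29·30·19=35070; k=4: 2360+0+29·2·19=3462 → min 3462.
Top-level splits: k=1: (M1..M1)·(M2..M5) → 0+3462+28·29·19 = 18890; k=2: (M1..M2)·(M3..M5) → 16240+1960+28·20·19 = 28840; k=3: (M1..M3)·(M4..M5) → 33040+1140+28·30·19 = 50140; k=4: (M1..M4)·(M5..M5) → 3984+0+28·2·19 = 5048.
Best split is after M4, i.e. k = 4.

4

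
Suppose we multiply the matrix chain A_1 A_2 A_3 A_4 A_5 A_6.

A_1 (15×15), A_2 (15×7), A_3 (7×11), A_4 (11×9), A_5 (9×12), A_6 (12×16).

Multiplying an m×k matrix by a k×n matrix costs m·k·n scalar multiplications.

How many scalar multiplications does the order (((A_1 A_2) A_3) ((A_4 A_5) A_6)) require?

(A_1 A_2): 15×15 by 15×7 → 15×7, cost 15·15·7 = 1575
((A_1 A_2) A_3): 15×7 by 7×11 → 15×11, cost 15·7·11 = 1155; cumulative 2730
(A_4 A_5): 11×9 by 9×12 → 11×12, cost 11·9·12 = 1188
((A_4 A_5) A_6): 11×12 by 12×16 → 11×16, cost 11·12·16 = 2112; cumulative 3300
(((A_1 A_2) A_3) ((A_4 A_5) A_6)): 15×11 by 11×16 → 15×16, cost 15·11·16 = 2640; cumulative 8670
Total: 8670 scalar multiplications.

8670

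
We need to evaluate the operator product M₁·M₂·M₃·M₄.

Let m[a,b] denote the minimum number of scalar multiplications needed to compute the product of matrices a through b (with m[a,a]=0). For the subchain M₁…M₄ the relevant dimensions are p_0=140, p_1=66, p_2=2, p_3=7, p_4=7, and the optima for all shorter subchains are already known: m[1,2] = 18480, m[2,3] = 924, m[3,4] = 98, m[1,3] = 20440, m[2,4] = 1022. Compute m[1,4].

m[1,4] = min over k∈[1,3] of m[1,k]+m[k+1,4]+p_{0}·p_k·p_{4}.
k=1: 0 + 1022 + 140·66·7 = 65702; k=2: 18480 + 98 + 140·2·7 = 20538; k=3: 20440 + 0 + 140·7·7 = 27300.
Minimum: 20538 at k=2.

20538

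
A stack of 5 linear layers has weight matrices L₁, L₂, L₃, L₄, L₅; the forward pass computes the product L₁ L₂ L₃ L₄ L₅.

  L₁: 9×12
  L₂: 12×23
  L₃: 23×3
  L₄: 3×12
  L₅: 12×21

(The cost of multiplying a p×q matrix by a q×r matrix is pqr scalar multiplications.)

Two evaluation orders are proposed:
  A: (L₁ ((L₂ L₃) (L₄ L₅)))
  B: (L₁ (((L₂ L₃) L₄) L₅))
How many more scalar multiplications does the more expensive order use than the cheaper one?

Order A = (L₁ ((L₂ L₃) (L₄ L₅))): (L₂ L₃): 12×23 by 23×3 → 12×3, cost 12·23·3 = 828; (L₄ L₅): 3×12 by 12×21 → 3×21, cost 3·12·21 = 756; ((L₂ L₃) (L₄ L₅)): 12×3 by 3×21 → 12×21, cost 12·3·21 = 756; cumulative 2340; (L₁ ((L₂ L₃) (L₄ L₅))): 9×12 by 12×21 → 9×21, cost 9·12·21 = 2268; cumulative 4608. Total 4608.
Order B = (L₁ (((L₂ L₃) L₄) L₅)): (L₂ L₃): 12×23 by 23×3 → 12×3, cost 12·23·3 = 828; ((L₂ L₃) L₄): 12×3 by 3×12 → 12×12, cost 12·3·12 = 432; cumulative 1260; (((L₂ L₃) L₄) L₅): 12×12 by 12×21 → 12×21, cost 12·12·21 = 3024; cumulative 4284; (L₁ (((L₂ L₃) L₄) L₅)): 9×12 by 12×21 → 9×21, cost 9·12·21 = 2268; cumulative 6552. Total 6552.
Difference: |4608 − 6552| = 1944.

1944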